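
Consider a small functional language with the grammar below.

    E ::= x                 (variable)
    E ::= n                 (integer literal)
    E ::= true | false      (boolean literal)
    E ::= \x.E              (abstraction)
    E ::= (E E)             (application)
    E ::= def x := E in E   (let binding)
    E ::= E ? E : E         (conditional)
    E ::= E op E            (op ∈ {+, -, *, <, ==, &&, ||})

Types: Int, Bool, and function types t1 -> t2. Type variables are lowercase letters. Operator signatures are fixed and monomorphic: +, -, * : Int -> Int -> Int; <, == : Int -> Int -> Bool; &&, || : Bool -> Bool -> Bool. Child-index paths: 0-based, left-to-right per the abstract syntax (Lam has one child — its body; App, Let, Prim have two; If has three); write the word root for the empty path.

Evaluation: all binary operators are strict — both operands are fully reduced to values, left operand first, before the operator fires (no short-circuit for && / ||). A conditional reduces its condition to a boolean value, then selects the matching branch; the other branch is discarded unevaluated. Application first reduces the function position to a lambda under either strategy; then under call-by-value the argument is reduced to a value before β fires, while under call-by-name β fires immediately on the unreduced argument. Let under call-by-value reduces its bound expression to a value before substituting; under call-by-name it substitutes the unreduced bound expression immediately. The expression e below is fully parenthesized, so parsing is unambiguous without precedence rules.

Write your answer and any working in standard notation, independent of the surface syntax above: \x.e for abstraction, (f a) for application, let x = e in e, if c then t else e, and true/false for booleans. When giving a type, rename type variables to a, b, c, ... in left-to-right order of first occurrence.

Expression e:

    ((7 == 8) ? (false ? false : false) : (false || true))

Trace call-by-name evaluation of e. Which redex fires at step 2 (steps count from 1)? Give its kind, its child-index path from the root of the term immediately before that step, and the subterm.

Trace:
step 0: (if (7 == 8) then (if false then false else false) else (false || true))
step 1: [delta@0] (if false then (if false then false else false) else (false || true))
step 2: [if@root] (false || true)

Answer: if at root : (if false then (if false then false else false) else (false || true))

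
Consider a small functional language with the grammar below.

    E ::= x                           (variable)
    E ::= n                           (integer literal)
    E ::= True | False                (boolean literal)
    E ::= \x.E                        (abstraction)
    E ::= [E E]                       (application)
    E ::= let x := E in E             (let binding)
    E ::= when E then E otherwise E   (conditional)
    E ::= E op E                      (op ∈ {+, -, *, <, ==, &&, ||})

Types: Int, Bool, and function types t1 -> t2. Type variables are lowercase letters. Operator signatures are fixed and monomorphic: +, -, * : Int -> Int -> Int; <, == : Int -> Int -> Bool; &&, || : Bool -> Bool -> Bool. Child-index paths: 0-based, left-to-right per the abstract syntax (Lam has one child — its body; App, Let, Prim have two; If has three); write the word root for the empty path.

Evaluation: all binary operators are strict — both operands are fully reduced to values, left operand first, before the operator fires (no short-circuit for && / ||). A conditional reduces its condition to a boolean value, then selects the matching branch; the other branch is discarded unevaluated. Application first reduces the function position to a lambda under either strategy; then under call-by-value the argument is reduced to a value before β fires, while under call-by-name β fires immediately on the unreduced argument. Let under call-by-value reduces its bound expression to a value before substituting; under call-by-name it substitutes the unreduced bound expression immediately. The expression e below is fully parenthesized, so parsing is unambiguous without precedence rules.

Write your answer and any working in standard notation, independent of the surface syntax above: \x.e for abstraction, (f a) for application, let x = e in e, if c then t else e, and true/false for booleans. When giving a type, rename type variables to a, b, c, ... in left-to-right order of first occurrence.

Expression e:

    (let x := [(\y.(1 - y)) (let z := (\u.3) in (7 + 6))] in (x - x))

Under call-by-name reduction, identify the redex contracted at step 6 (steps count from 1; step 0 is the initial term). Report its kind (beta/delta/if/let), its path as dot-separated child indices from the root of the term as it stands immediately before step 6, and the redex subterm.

Answer: beta at 1 : ((\y.(1 - y)) (let z = (\u.3) in (7 + 6)))

Derivation:
step 0: (let x = ((\y.(1 - y)) (let z = (\u.3) in (7 + 6))) in (x - x))
step 1: [let@root] (((\y.(1 - y)) (let z = (\u.3) in (7 + 6))) - ((\y.(1 - y)) (let z = (\u.3) in (7 + 6))))
step 2: [beta@0] ((1 - (let z = (\u.3) in (7 + 6))) - ((\y.(1 - y)) (let z = (\u.3) in (7 + 6))))
step 3: [let@0.1] ((1 - (7 + 6)) - ((\y.(1 - y)) (let z = (\u.3) in (7 + 6))))
step 4: [delta@0.1] ((1 - 13) - ((\y.(1 - y)) (let z = (\u.3) in (7 + 6))))
step 5: [delta@0] (-12 - ((\y.(1 - y)) (let z = (\u.3) in (7 + 6))))
step 6: [beta@1] (-12 - (1 - (let z = (\u.3) in (7 + 6))))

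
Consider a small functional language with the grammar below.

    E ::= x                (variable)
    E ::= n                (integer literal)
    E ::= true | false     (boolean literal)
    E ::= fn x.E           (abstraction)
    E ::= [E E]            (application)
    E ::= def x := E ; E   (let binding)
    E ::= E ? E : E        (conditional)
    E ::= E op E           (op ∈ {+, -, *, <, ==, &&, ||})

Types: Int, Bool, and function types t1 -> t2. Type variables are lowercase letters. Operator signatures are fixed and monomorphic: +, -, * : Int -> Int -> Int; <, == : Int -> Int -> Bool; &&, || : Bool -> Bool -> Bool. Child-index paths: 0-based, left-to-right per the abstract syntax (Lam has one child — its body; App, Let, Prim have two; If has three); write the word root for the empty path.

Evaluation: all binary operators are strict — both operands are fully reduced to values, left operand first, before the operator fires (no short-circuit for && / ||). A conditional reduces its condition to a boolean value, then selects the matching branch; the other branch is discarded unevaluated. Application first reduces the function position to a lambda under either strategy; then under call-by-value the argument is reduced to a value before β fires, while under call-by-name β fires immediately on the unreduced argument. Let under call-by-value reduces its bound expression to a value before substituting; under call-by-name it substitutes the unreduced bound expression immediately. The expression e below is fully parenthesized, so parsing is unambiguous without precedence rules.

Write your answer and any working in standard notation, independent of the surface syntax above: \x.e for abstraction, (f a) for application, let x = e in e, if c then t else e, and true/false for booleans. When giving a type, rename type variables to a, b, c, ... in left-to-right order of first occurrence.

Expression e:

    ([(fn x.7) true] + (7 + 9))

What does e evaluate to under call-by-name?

Trace:
step 0: (((\x.7) true) + (7 + 9))
step 1: [beta@0] (7 + (7 + 9))
step 2: [delta@1] (7 + 16)
step 3: [delta@root] 23

Answer: 23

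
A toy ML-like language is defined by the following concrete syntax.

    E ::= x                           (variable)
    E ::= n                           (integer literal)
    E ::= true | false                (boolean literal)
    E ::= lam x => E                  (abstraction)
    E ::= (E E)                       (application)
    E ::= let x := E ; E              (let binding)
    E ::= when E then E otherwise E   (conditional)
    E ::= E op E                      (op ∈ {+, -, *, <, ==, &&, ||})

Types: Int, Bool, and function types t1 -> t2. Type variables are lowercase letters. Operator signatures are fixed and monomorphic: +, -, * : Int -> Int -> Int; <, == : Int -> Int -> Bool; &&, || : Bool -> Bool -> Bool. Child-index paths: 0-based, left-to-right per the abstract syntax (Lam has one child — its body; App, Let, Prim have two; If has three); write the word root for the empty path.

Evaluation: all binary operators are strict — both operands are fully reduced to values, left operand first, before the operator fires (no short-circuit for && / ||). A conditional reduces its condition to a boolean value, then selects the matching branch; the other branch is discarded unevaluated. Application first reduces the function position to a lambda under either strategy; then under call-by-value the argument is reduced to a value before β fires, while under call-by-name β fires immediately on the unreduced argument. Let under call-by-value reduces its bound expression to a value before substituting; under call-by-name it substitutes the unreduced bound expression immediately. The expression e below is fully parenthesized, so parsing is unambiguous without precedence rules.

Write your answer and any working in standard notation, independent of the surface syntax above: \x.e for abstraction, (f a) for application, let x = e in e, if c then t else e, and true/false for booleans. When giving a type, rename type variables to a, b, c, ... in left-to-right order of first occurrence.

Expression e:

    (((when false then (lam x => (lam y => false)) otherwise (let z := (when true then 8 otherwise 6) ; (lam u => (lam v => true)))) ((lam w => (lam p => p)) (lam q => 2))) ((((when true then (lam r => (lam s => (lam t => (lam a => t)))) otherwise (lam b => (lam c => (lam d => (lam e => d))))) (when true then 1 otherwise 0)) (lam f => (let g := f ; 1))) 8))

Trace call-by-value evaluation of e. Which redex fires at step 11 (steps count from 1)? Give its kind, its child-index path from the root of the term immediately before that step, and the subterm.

Derivation:
step 0: (((if false then (\x.(\y.false)) else (let z = (if true then 8 else 6) in (\u.(\v.true)))) ((\w.(\p.p)) (\q.2))) ((((if true then (\r.(\s.(\t.(\a.t)))) else (\b.(\c.(\d.(\e.d))))) (if true then 1 else 0)) (\f.(let g = f in 1))) 8))
step 1: [if@0.0] (((let z = (if true then 8 else 6) in (\u.(\v.true))) ((\w.(\p.p)) (\q.2))) ((((if true then (\r.(\s.(\t.(\a.t)))) else (\b.(\c.(\d.(\e.d))))) (if true then 1 else 0)) (\f.(let g = f in 1))) 8))
step 2: [if@0.0.0] (((let z = 8 in (\u.(\v.true))) ((\w.(\p.p)) (\q.2))) ((((if true then (\r.(\s.(\t.(\a.t)))) else (\b.(\c.(\d.(\e.d))))) (if true then 1 else 0)) (\f.(let g = f in 1))) 8))
step 3: [let@0.0] (((\u.(\v.true)) ((\w.(\p.p)) (\q.2))) ((((if true then (\r.(\s.(\t.(\a.t)))) else (\b.(\c.(\d.(\e.d))))) (if true then 1 else 0)) (\f.(let g = f in 1))) 8))
step 4: [beta@0.1] (((\u.(\v.true)) (\p.p)) ((((if true then (\r.(\s.(\t.(\a.t)))) else (\b.(\c.(\d.(\e.d))))) (if true then 1 else 0)) (\f.(let g = f in 1))) 8))
step 5: [beta@0] ((\v.true) ((((if true then (\r.(\s.(\t.(\a.t)))) else (\b.(\c.(\d.(\e.d))))) (if true then 1 else 0)) (\f.(let g = f in 1))) 8))
step 6: [if@1.0.0.0] ((\v.true) ((((\r.(\s.(\t.(\a.t)))) (if true then 1 else 0)) (\f.(let g = f in 1))) 8))
step 7: [if@1.0.0.1] ((\v.true) ((((\r.(\s.(\t.(\a.t)))) 1) (\f.(let g = f in 1))) 8))
step 8: [beta@1.0.0] ((\v.true) (((\s.(\t.(\a.t))) (\f.(let g = f in 1))) 8))
step 9: [beta@1.0] ((\v.true) ((\t.(\a.t)) 8))
step 10: [beta@1] ((\v.true) (\a.8))
step 11: [beta@root] true

Answer: beta at root : ((\v.true) (\a.8))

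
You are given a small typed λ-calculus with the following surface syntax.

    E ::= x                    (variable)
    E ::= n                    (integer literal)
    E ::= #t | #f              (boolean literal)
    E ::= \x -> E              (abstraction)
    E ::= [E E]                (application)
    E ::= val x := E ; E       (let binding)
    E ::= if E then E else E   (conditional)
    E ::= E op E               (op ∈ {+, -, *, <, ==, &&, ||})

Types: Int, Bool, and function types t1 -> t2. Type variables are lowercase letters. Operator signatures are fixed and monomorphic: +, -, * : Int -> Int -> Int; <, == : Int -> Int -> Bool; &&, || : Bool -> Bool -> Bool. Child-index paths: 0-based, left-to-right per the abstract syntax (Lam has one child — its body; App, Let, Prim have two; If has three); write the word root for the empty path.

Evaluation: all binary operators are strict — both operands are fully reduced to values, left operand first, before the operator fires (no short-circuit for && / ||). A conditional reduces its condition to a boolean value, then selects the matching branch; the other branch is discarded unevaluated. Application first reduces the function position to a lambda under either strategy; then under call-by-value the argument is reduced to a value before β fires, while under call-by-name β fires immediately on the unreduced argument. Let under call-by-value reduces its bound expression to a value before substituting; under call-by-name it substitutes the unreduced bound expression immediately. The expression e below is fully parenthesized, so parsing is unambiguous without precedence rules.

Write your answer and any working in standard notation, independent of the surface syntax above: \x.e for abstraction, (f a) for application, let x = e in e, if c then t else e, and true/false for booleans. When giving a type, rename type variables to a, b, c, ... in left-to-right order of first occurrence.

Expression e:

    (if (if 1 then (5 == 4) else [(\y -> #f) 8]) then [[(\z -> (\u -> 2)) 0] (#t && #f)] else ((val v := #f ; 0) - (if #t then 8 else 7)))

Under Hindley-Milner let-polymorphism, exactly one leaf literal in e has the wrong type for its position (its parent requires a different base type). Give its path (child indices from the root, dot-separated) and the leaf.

Working:
  unify Int ~ Bool
  FAIL: mismatch Int ~ Bool

Answer: 0.0 : 1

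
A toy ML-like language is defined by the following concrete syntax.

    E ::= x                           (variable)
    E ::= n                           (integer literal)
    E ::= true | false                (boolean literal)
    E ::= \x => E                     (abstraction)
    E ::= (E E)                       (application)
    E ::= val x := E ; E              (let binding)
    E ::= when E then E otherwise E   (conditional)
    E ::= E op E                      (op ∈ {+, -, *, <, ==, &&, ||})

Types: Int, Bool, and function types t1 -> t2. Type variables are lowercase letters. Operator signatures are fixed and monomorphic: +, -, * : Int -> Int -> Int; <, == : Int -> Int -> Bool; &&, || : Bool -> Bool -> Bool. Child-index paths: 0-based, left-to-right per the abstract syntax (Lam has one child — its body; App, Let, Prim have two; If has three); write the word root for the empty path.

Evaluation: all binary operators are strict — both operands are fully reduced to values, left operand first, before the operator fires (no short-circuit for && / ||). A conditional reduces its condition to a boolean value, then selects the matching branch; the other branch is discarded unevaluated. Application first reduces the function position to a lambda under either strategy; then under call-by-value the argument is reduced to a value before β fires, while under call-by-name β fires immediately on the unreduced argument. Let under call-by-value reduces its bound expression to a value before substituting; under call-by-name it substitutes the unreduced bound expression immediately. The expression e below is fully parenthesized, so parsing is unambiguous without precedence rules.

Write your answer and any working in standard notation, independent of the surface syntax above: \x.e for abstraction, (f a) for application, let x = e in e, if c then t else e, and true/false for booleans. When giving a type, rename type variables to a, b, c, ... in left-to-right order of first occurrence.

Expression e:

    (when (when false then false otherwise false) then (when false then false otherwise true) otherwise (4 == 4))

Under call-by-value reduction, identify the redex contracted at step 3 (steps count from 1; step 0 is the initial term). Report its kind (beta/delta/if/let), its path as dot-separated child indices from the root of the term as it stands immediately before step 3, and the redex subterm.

Derivation:
step 0: (if (if false then false else false) then (if false then false else true) else (4 == 4))
step 1: [if@0] (if false then (if false then false else true) else (4 == 4))
step 2: [if@root] (4 == 4)
step 3: [delta@root] true

Answer: delta at root : (4 == 4)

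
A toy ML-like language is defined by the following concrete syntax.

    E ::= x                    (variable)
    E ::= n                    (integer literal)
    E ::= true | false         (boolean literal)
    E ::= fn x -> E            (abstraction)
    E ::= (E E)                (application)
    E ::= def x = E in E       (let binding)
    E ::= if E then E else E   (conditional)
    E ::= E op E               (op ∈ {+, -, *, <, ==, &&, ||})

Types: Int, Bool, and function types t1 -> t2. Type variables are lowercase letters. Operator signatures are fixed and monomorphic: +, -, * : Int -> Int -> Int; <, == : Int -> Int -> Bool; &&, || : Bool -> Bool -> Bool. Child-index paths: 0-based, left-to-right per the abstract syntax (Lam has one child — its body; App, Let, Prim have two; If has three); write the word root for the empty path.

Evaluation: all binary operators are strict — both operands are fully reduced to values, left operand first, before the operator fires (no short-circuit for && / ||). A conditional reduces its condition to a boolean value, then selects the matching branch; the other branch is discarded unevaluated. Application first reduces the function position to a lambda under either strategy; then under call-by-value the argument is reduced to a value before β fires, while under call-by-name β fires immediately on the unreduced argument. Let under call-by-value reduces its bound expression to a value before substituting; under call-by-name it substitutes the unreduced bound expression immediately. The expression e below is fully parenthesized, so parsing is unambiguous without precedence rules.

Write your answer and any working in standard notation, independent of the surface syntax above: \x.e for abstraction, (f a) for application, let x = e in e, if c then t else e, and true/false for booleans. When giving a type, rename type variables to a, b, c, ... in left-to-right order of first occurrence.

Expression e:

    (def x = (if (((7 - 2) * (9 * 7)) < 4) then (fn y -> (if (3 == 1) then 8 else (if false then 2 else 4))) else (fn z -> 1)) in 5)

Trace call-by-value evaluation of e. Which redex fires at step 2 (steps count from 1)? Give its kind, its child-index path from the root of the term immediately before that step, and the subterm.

Trace:
step 0: (let x = (if (((7 - 2) * (9 * 7)) < 4) then (\y.(if (3 == 1) then 8 else (if false then 2 else 4))) else (\z.1)) in 5)
step 1: [delta@0.0.0.0] (let x = (if ((5 * (9 * 7)) < 4) then (\y.(if (3 == 1) then 8 else (if false then 2 else 4))) else (\z.1)) in 5)
step 2: [delta@0.0.0.1] (let x = (if ((5 * 63) < 4) then (\y.(if (3 == 1) then 8 else (if false then 2 else 4))) else (\z.1)) in 5)

Answer: delta at 0.0.0.1 : (9 * 7)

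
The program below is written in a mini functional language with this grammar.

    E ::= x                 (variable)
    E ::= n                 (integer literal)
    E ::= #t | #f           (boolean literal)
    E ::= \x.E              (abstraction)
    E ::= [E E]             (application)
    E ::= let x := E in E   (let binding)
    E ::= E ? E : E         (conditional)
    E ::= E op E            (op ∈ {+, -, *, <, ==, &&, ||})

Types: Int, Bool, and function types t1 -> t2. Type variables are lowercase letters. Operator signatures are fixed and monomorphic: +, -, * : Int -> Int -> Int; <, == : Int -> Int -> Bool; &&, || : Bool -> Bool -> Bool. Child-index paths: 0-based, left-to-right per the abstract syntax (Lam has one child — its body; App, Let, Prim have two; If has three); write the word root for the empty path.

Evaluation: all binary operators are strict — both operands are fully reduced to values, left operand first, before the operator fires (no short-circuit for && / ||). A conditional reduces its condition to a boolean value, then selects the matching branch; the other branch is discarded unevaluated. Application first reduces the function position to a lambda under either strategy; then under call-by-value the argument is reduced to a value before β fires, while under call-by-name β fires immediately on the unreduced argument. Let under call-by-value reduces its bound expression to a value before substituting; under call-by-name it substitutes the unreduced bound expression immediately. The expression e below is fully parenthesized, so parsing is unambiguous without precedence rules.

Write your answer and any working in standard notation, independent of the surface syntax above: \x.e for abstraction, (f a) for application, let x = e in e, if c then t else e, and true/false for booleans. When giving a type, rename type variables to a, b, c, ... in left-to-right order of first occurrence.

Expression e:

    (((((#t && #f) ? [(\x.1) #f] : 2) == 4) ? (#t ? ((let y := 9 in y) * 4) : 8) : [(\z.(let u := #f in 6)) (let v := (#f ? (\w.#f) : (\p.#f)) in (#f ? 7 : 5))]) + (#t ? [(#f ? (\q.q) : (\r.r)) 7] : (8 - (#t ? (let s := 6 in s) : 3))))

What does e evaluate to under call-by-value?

Answer: 13

Working:
step 0: ((if ((if (true && false) then ((\x.1) false) else 2) == 4) then (if true then ((let y = 9 in y) * 4) else 8) else ((\z.(let u = false in 6)) (let v = (if false then (\w.false) else (\p.false)) in (if false then 7 else 5)))) + (if true then ((if false then (\q.q) else (\r.r)) 7) else (8 - (if true then (let s = 6 in s) else 3))))
step 1: [delta@0.0.0.0] ((if ((if false then ((\x.1) false) else 2) == 4) then (if true then ((let y = 9 in y) * 4) else 8) else ((\z.(let u = false in 6)) (let v = (if false then (\w.false) else (\p.false)) in (if false then 7 else 5)))) + (if true then ((if false then (\q.q) else (\r.r)) 7) else (8 - (if true then (let s = 6 in s) else 3))))
step 2: [if@0.0.0] ((if (2 == 4) then (if true then ((let y = 9 in y) * 4) else 8) else ((\z.(let u = false in 6)) (let v = (if false then (\w.false) else (\p.false)) in (if false then 7 else 5)))) + (if true then ((if false then (\q.q) else (\r.r)) 7) else (8 - (if true then (let s = 6 in s) else 3))))
step 3: [delta@0.0] ((if false then (if true then ((let y = 9 in y) * 4) else 8) else ((\z.(let u = false in 6)) (let v = (if false then (\w.false) else (\p.false)) in (if false then 7 else 5)))) + (if true then ((if false then (\q.q) else (\r.r)) 7) else (8 - (if true then (let s = 6 in s) else 3))))
step 4: [if@0] (((\z.(let u = false in 6)) (let v = (if false then (\w.false) else (\p.false)) in (if false then 7 else 5))) + (if true then ((if false then (\q.q) else (\r.r)) 7) else (8 - (if true then (let s = 6 in s) else 3))))
step 5: [if@0.1.0] (((\z.(let u = false in 6)) (let v = (\p.false) in (if false then 7 else 5))) + (if true then ((if false then (\q.q) else (\r.r)) 7) else (8 - (if true then (let s = 6 in s) else 3))))
step 6: [let@0.1] (((\z.(let u = false in 6)) (if false then 7 else 5)) + (if true then ((if false then (\q.q) else (\r.r)) 7) else (8 - (if true then (let s = 6 in s) else 3))))
step 7: [if@0.1] (((\z.(let u = false in 6)) 5) + (if true then ((if false then (\q.q) else (\r.r)) 7) else (8 - (if true then (let s = 6 in s) else 3))))
step 8: [beta@0] ((let u = false in 6) + (if true then ((if false then (\q.q) else (\r.r)) 7) else (8 - (if true then (let s = 6 in s) else 3))))
step 9: [let@0] (6 + (if true then ((if false then (\q.q) else (\r.r)) 7) else (8 - (if true then (let s = 6 in s) else 3))))
step 10: [if@1] (6 + ((if false then (\q.q) else (\r.r)) 7))
step 11: [if@1.0] (6 + ((\r.r) 7))
step 12: [beta@1] (6 + 7)
step 13: [delta@root] 13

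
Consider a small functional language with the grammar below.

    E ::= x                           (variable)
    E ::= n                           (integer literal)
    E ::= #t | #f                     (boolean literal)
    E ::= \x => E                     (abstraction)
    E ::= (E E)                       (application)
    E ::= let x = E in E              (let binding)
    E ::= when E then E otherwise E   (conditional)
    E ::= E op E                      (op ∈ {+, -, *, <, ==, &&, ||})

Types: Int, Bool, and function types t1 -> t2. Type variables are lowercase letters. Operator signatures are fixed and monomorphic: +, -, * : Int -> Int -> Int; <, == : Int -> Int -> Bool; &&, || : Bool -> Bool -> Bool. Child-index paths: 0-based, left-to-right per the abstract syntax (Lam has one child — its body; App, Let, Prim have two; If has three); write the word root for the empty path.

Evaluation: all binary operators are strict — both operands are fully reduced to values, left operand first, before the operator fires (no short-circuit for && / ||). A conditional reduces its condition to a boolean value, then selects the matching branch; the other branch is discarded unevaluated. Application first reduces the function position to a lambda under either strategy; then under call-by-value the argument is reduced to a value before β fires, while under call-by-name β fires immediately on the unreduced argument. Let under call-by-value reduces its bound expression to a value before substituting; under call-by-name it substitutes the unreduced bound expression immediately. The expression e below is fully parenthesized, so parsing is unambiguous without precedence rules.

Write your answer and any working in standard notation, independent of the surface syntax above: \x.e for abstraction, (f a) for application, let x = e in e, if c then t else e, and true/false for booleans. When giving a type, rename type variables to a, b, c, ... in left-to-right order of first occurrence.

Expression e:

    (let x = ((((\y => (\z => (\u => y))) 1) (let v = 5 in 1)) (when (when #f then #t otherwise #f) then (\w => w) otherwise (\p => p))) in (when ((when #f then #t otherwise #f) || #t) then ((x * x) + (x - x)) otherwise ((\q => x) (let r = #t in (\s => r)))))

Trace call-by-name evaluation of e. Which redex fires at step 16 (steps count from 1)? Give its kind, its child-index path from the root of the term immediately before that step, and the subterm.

Derivation:
step 0: (let x = ((((\y.(\z.(\u.y))) 1) (let v = 5 in 1)) (if (if false then true else false) then (\w.w) else (\p.p))) in (if ((if false then true else false) || true) then ((x * x) + (x - x)) else ((\q.x) (let r = true in (\s.r)))))
step 1: [let@root] (if ((if false then true else false) || true) then ((((((\y.(\z.(\u.y))) 1) (let v = 5 in 1)) (if (if false then true else false) then (\w.w) else (\p.p))) * ((((\y.(\z.(\u.y))) 1) (let v = 5 in 1)) (if (if false then true else false) then (\w.w) else (\p.p)))) + (((((\y.(\z.(\u.y))) 1) (let v = 5 in 1)) (if (if false then true else false) then (\w.w) else (\p.p))) - ((((\y.(\z.(\u.y))) 1) (let v = 5 in 1)) (if (if false then true else false) then (\w.w) else (\p.p))))) else ((\q.((((\y.(\z.(\u.y))) 1) (let v = 5 in 1)) (if (if false then true else false) then (\w.w) else (\p.p)))) (let r = true in (\s.r))))
step 2: [if@0.0] (if (false || true) then ((((((\y.(\z.(\u.y))) 1) (let v = 5 in 1)) (if (if false then true else false) then (\w.w) else (\p.p))) * ((((\y.(\z.(\u.y))) 1) (let v = 5 in 1)) (if (if false then true else false) then (\w.w) else (\p.p)))) + (((((\y.(\z.(\u.y))) 1) (let v = 5 in 1)) (if (if false then true else false) then (\w.w) else (\p.p))) - ((((\y.(\z.(\u.y))) 1) (let v = 5 in 1)) (if (if false then true else false) then (\w.w) else (\p.p))))) else ((\q.((((\y.(\z.(\u.y))) 1) (let v = 5 in 1)) (if (if false then true else false) then (\w.w) else (\p.p)))) (let r = true in (\s.r))))
step 3: [delta@0] (if true then ((((((\y.(\z.(\u.y))) 1) (let v = 5 in 1)) (if (if false then true else false) then (\w.w) else (\p.p))) * ((((\y.(\z.(\u.y))) 1) (let v = 5 in 1)) (if (if false then true else false) then (\w.w) else (\p.p)))) + (((((\y.(\z.(\u.y))) 1) (let v = 5 in 1)) (if (if false then true else false) then (\w.w) else (\p.p))) - ((((\y.(\z.(\u.y))) 1) (let v = 5 in 1)) (if (if false then true else false) then (\w.w) else (\p.p))))) else ((\q.((((\y.(\z.(\u.y))) 1) (let v = 5 in 1)) (if (if false then true else false) then (\w.w) else (\p.p)))) (let r = true in (\s.r))))
step 4: [if@root] ((((((\y.(\z.(\u.y))) 1) (let v = 5 in 1)) (if (if false then true else false) then (\w.w) else (\p.p))) * ((((\y.(\z.(\u.y))) 1) (let v = 5 in 1)) (if (if false then true else false) then (\w.w) else (\p.p)))) + (((((\y.(\z.(\u.y))) 1) (let v = 5 in 1)) (if (if false then true else false) then (\w.w) else (\p.p))) - ((((\y.(\z.(\u.y))) 1) (let v = 5 in 1)) (if (if false then true else false) then (\w.w) else (\p.p)))))
step 5: [beta@0.0.0.0] (((((\z.(\u.1)) (let v = 5 in 1)) (if (if false then true else false) then (\w.w) else (\p.p))) * ((((\y.(\z.(\u.y))) 1) (let v = 5 in 1)) (if (if false then true else false) then (\w.w) else (\p.p)))) + (((((\y.(\z.(\u.y))) 1) (let v = 5 in 1)) (if (if false then true else false) then (\w.w) else (\p.p))) - ((((\y.(\z.(\u.y))) 1) (let v = 5 in 1)) (if (if false then true else false) then (\w.w) else (\p.p)))))
step 6: [beta@0.0.0] ((((\u.1) (if (if false then true else false) then (\w.w) else (\p.p))) * ((((\y.(\z.(\u.y))) 1) (let v = 5 in 1)) (if (if false then true else false) then (\w.w) else (\p.p)))) + (((((\y.(\z.(\u.y))) 1) (let v = 5 in 1)) (if (if false then true else false) then (\w.w) else (\p.p))) - ((((\y.(\z.(\u.y))) 1) (let v = 5 in 1)) (if (if false then true else false) then (\w.w) else (\p.p)))))
step 7: [beta@0.0] ((1 * ((((\y.(\z.(\u.y))) 1) (let v = 5 in 1)) (if (if false then true else false) then (\w.w) else (\p.p)))) + (((((\y.(\z.(\u.y))) 1) (let v = 5 in 1)) (if (if false then true else false) then (\w.w) else (\p.p))) - ((((\y.(\z.(\u.y))) 1) (let v = 5 in 1)) (if (if false then true else false) then (\w.w) else (\p.p)))))
step 8: [beta@0.1.0.0] ((1 * (((\z.(\u.1)) (let v = 5 in 1)) (if (if false then true else false) then (\w.w) else (\p.p)))) + (((((\y.(\z.(\u.y))) 1) (let v = 5 in 1)) (if (if false then true else false) then (\w.w) else (\p.p))) - ((((\y.(\z.(\u.y))) 1) (let v = 5 in 1)) (if (if false then true else false) then (\w.w) else (\p.p)))))
step 9: [beta@0.1.0] ((1 * ((\u.1) (if (if false then true else false) then (\w.w) else (\p.p)))) + (((((\y.(\z.(\u.y))) 1) (let v = 5 in 1)) (if (if false then true else false) then (\w.w) else (\p.p))) - ((((\y.(\z.(\u.y))) 1) (let v = 5 in 1)) (if (if false then true else false) then (\w.w) else (\p.p)))))
step 10: [beta@0.1] ((1 * 1) + (((((\y.(\z.(\u.y))) 1) (let v = 5 in 1)) (if (if false then true else false) then (\w.w) else (\p.p))) - ((((\y.(\z.(\u.y))) 1) (let v = 5 in 1)) (if (if false then true else false) then (\w.w) else (\p.p)))))
step 11: [delta@0] (1 + (((((\y.(\z.(\u.y))) 1) (let v = 5 in 1)) (if (if false then true else false) then (\w.w) else (\p.p))) - ((((\y.(\z.(\u.y))) 1) (let v = 5 in 1)) (if (if false then true else false) then (\w.w) else (\p.p)))))
step 12: [beta@1.0.0.0] (1 + ((((\z.(\u.1)) (let v = 5 in 1)) (if (if false then true else false) then (\w.w) else (\p.p))) - ((((\y.(\z.(\u.y))) 1) (let v = 5 in 1)) (if (if false then true else false) then (\w.w) else (\p.p)))))
step 13: [beta@1.0.0] (1 + (((\u.1) (if (if false then true else false) then (\w.w) else (\p.p))) - ((((\y.(\z.(\u.y))) 1) (let v = 5 in 1)) (if (if false then true else false) then (\w.w) else (\p.p)))))
step 14: [beta@1.0] (1 + (1 - ((((\y.(\z.(\u.y))) 1) (let v = 5 in 1)) (if (if false then true else false) then (\w.w) else (\p.p)))))
step 15: [beta@1.1.0.0] (1 + (1 - (((\z.(\u.1)) (let v = 5 in 1)) (if (if false then true else false) then (\w.w) else (\p.p)))))
step 16: [beta@1.1.0] (1 + (1 - ((\u.1) (if (if false then true else false) then (\w.w) else (\p.p)))))

Answer: beta at 1.1.0 : ((\z.(\u.1)) (let v = 5 in 1))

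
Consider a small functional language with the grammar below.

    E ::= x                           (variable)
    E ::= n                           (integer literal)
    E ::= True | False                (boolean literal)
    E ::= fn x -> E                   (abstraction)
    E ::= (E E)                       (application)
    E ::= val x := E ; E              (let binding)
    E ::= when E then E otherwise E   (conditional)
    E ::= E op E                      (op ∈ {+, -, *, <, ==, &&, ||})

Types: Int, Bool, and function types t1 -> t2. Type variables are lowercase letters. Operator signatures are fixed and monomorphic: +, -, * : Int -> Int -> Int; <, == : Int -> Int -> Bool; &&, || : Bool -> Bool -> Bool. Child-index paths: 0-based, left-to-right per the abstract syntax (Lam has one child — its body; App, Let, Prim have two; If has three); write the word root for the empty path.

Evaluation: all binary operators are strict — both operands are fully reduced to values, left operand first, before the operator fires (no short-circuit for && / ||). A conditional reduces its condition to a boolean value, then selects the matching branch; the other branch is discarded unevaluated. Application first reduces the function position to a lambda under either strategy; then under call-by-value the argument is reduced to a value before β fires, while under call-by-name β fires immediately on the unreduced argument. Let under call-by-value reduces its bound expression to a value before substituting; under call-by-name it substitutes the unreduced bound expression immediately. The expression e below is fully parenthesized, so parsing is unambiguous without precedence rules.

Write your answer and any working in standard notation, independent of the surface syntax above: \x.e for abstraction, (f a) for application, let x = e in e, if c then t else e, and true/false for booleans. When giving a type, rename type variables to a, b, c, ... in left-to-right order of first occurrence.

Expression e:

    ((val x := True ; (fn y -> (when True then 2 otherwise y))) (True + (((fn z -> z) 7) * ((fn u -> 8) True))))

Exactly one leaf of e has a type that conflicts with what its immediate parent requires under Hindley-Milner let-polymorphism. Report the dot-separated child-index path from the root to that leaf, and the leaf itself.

Trace:
let x : Bool
  unify Bool ~ Bool
y : a
  unify Int ~ a
\y._ : Int -> Int
  unify Bool ~ Int
  FAIL: mismatch Bool ~ Int

Answer: 1.0 : true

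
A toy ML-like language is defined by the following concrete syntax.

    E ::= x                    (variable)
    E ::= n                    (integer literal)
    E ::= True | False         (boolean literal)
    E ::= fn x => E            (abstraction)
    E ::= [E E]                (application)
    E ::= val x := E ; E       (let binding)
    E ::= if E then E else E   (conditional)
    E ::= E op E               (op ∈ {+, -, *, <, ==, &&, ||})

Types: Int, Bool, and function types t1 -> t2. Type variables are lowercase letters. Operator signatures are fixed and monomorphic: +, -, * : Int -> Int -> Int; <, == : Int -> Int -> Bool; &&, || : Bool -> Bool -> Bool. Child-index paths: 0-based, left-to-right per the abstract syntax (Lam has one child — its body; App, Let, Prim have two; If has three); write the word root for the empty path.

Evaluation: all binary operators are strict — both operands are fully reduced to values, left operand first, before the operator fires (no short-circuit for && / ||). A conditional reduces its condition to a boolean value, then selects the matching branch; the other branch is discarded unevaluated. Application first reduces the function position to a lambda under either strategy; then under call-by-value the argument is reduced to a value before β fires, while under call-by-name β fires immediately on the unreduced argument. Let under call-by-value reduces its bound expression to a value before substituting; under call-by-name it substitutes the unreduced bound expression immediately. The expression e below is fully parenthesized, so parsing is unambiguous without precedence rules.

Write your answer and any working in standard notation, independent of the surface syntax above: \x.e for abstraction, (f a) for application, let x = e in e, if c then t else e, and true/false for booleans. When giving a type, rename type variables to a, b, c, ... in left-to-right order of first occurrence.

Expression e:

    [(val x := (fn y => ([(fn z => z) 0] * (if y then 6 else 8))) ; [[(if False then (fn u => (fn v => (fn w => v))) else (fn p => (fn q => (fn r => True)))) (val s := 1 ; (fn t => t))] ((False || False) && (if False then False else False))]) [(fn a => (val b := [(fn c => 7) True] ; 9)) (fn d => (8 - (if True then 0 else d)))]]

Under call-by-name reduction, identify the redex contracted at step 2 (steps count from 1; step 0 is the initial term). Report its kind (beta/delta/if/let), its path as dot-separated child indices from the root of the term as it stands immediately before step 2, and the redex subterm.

Answer: if at 0.0.0 : (if false then (\u.(\v.(\w.v))) else (\p.(\q.(\r.true))))

Trace:
step 0: ((let x = (\y.(((\z.z) 0) * (if y then 6 else 8))) in (((if false then (\u.(\v.(\w.v))) else (\p.(\q.(\r.true)))) (let s = 1 in (\t.t))) ((false || false) && (if false then false else false)))) ((\a.(let b = ((\c.7) true) in 9)) (\d.(8 - (if true then 0 else d)))))
step 1: [let@0] ((((if false then (\u.(\v.(\w.v))) else (\p.(\q.(\r.true)))) (let s = 1 in (\t.t))) ((false || false) && (if false then false else false))) ((\a.(let b = ((\c.7) true) in 9)) (\d.(8 - (if true then 0 else d)))))
step 2: [if@0.0.0] ((((\p.(\q.(\r.true))) (let s = 1 in (\t.t))) ((false || false) && (if false then false else false))) ((\a.(let b = ((\c.7) true) in 9)) (\d.(8 - (if true then 0 else d)))))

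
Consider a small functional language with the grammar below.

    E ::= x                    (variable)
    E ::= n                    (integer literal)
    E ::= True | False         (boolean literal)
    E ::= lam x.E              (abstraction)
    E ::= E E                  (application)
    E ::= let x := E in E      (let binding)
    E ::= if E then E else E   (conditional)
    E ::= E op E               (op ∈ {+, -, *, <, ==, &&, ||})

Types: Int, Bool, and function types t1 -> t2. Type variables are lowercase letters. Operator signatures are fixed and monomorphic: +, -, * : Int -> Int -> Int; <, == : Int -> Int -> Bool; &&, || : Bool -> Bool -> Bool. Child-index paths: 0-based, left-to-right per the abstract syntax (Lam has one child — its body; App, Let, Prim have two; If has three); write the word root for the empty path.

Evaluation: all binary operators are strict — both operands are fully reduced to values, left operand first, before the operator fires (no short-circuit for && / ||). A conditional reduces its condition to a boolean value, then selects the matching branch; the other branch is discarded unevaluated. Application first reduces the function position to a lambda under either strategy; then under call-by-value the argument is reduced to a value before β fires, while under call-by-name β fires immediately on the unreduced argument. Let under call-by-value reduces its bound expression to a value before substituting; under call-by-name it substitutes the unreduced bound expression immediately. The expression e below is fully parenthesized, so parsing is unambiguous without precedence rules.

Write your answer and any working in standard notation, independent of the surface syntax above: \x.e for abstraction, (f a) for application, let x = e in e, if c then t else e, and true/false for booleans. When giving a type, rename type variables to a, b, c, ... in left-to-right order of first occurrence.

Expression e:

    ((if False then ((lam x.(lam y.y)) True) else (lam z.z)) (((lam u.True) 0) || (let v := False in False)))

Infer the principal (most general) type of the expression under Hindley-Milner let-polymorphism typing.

Answer: Bool

Working:
  unify Bool ~ Bool
y : b
\y._ : b -> b
\x._ : a -> b -> b
  unify a -> b -> b ~ Bool -> c
  unify a ~ Bool
  unify b -> b ~ c
_ _ : b -> b
z : d
\z._ : d -> d
  unify b -> b ~ d -> d
  unify b ~ d
  unify d ~ d
\u._ : e -> Bool
  unify e -> Bool ~ Int -> f
  unify e ~ Int
  unify Bool ~ f
_ _ : Bool
  unify Bool ~ Bool
let v : Bool
  unify Bool ~ Bool
  unify d -> d ~ Bool -> g
  unify d ~ Bool
  unify Bool ~ g
_ _ : Bool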